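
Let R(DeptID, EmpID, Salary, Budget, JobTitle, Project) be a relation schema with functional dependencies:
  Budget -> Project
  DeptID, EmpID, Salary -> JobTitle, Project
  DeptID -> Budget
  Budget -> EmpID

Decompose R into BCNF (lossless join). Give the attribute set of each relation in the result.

Candidate key of the original relation: {DeptID, Salary}.
Within {Budget, DeptID, EmpID, JobTitle, Project, Salary}: {Budget}⁺ ∩ {Budget, DeptID, EmpID, JobTitle, Project, Salary} = {Budget, EmpID, Project}, not the whole set, so Budget -> EmpID, Project violates BCNF; decompose into {Budget, EmpID, Project} and {Budget, DeptID, JobTitle, Salary}.
{Budget, EmpID, Project}: every determinant is a superkey — BCNF.
Within {Budget, DeptID, JobTitle, Salary}: {DeptID}⁺ ∩ {Budget, DeptID, JobTitle, Salary} = {Budget, DeptID}, not the whole set, so DeptID -> Budget violates BCNF; decompose into {Budget, DeptID} and {DeptID, JobTitle, Salary}.
{Budget, DeptID}: every determinant is a superkey — BCNF.
{DeptID, JobTitle, Salary}: every determinant is a superkey — BCNF.

{Budget, DeptID}; {Budget, EmpID, Project}; {DeptID, JobTitle, Salary}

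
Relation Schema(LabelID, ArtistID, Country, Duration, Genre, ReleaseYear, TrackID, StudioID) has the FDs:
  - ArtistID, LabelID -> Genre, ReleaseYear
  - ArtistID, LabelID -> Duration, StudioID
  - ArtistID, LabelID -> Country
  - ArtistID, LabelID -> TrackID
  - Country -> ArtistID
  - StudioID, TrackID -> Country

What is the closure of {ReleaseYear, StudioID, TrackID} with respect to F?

Start with {ReleaseYear, StudioID, TrackID}.
StudioID, TrackID -> Country applies; add {Country} → now {Country, ReleaseYear, StudioID, TrackID}.
Country -> ArtistID applies; add {ArtistID} → now {ArtistID, Country, ReleaseYear, StudioID, TrackID}.
No further FD applies.

{ArtistID, Country, ReleaseYear, StudioID, TrackID}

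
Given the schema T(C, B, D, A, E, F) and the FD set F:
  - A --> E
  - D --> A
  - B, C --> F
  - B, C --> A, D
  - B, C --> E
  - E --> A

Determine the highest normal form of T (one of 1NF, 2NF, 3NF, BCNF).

Candidate key: {B, C}. Prime attributes: {B, C}.
A --> E breaks BCNF: {A}⁺ = {A, E}, so {A} is not a superkey.
Because {E} is non-prime and the left side of A --> E is not a superkey, the relation is not in 3NF.
Checking every proper subset of each key, none determines a non-prime attribute — 2NF is satisfied.

2NF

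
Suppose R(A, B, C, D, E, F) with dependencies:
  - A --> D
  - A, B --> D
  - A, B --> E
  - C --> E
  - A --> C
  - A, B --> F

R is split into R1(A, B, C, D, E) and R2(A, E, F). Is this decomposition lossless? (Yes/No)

R1 ∩ R2 = {A, E}; its closure under F is {A, C, D, E}.
R1 ⊄ {A, C, D, E} and R2 ⊄ {A, C, D, E}, so the split is lossy.

No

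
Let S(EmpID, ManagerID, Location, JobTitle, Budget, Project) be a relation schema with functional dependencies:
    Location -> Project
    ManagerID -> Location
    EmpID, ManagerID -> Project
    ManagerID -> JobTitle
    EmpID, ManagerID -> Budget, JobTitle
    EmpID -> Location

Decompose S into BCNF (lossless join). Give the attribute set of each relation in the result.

Candidate key of the original relation: {EmpID, ManagerID}.
Within {Budget, EmpID, JobTitle, Location, ManagerID, Project}: {Location}⁺ ∩ {Budget, EmpID, JobTitle, Location, ManagerID, Project} = {Location, Project}, not the whole set, so Location -> Project violates BCNF; decompose into {Location, Project} and {Budget, EmpID, JobTitle, Location, ManagerID}.
{Location, Project} is in BCNF.
Within {Budget, EmpID, JobTitle, Location, ManagerID}: {ManagerID}⁺ ∩ {Budget, EmpID, JobTitle, Location, ManagerID} = {JobTitle, Location, ManagerID}, not the whole set, so ManagerID -> JobTitle, Location violates BCNF; decompose into {JobTitle, Location, ManagerID} and {Budget, EmpID, ManagerID}.
{JobTitle, Location, ManagerID} is in BCNF.
{Budget, EmpID, ManagerID} is in BCNF.

{Budget, EmpID, ManagerID}; {JobTitle, Location, ManagerID}; {Location, Project}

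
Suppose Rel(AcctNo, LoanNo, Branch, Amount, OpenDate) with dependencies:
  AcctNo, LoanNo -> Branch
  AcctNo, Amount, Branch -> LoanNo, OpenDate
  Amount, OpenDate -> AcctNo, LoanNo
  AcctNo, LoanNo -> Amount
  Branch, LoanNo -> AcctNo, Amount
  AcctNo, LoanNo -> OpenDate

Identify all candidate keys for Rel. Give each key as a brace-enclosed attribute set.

{AcctNo, Amount, Branch}, {AcctNo, LoanNo}, {Amount, OpenDate}, {Branch, LoanNo}

{AcctNo, LoanNo} is a candidate key since {AcctNo, LoanNo}⁺ = {AcctNo, Amount, Branch, LoanNo, OpenDate} covers every attribute.
{Amount, OpenDate} is a candidate key since {Amount, OpenDate}⁺ = {AcctNo, Amount, Branch, LoanNo, OpenDate} covers every attribute.
{Branch, LoanNo} is a candidate key since {Branch, LoanNo}⁺ = {AcctNo, Amount, Branch, LoanNo, OpenDate} covers every attribute.
{AcctNo, Amount, Branch} is a candidate key since {AcctNo, Amount, Branch}⁺ = {AcctNo, Amount, Branch, LoanNo, OpenDate} covers every attribute.
These are minimal and exhaustive — every other superkey contains one of them.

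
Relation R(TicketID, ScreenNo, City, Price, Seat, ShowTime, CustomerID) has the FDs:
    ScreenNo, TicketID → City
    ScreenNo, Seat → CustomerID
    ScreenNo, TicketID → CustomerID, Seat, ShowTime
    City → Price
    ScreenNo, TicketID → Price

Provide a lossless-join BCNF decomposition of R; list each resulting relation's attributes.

{City, Price}; {City, ScreenNo, Seat, ShowTime, TicketID}; {CustomerID, ScreenNo, Seat}

Candidate key of the original relation: {ScreenNo, TicketID}.
In {City, CustomerID, Price, ScreenNo, Seat, ShowTime, TicketID}, {ScreenNo, Seat} is not a superkey ({ScreenNo, Seat}⁺ restricted to this set is {CustomerID, ScreenNo, Seat}), so split on ScreenNo, Seat → CustomerID into {CustomerID, ScreenNo, Seat} and {City, Price, ScreenNo, Seat, ShowTime, TicketID}.
{CustomerID, ScreenNo, Seat} has no BCNF violation.
In {City, Price, ScreenNo, Seat, ShowTime, TicketID}, {City} is not a superkey ({City}⁺ restricted to this set is {City, Price}), so split on City → Price into {City, Price} and {City, ScreenNo, Seat, ShowTime, TicketID}.
{City, Price} has no BCNF violation.
{City, ScreenNo, Seat, ShowTime, TicketID} has no BCNF violation.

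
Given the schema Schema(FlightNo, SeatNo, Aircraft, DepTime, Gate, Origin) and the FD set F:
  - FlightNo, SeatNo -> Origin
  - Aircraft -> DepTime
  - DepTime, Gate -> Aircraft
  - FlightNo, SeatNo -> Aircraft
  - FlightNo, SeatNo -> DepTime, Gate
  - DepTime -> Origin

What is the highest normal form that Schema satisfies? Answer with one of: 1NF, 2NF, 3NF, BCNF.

2NF

Candidate key: {FlightNo, SeatNo}. Prime attributes: {FlightNo, SeatNo}.
Aircraft -> DepTime breaks BCNF: {Aircraft}⁺ = {Aircraft, DepTime, Origin}, so {Aircraft} is not a superkey.
Aircraft -> DepTime determines the non-prime attribute {DepTime} from a non-superkey — 3NF is violated.
No non-prime attribute depends on a proper subset of any candidate key, so 2NF holds.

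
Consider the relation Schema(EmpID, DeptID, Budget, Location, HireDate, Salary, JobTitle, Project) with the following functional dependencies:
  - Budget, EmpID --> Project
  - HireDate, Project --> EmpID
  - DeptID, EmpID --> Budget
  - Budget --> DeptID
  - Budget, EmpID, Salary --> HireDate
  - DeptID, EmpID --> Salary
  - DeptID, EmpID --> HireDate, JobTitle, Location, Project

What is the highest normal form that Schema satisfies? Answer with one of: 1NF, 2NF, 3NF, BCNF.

Candidate keys: {Budget, EmpID}, {Budget, HireDate, Project}, {DeptID, EmpID}, {DeptID, HireDate, Project}. Prime attributes: {Budget, DeptID, EmpID, HireDate, Project}.
HireDate, Project --> EmpID: {HireDate, Project}⁺ = {EmpID, HireDate, Project}, which is not all of the attributes, so the left side is not a superkey — BCNF is violated.
Its right-hand attributes {EmpID} are all prime, as are those of every other non-superkey FD — the relation is in 3NF.

3NF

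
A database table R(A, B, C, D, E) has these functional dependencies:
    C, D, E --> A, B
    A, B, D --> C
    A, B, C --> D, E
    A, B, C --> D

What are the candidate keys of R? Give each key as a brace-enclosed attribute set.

{A, B, C}, {A, B, D}, {C, D, E}

{A, B, C}⁺ = {A, B, C, D, E}, which is every attribute, so {A, B, C} is a candidate key.
{A, B, D}⁺ = {A, B, C, D, E}, which is every attribute, so {A, B, D} is a candidate key.
{C, D, E}⁺ = {A, B, C, D, E}, which is every attribute, so {C, D, E} is a candidate key.
No proper subset of any of these is a key, and no other minimal superkey exists.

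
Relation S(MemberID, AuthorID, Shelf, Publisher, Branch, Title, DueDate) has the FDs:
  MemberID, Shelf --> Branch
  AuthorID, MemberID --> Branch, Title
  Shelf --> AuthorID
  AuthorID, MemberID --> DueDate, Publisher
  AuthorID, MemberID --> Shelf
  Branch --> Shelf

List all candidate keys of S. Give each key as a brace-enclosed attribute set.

{AuthorID, MemberID}, {Branch, MemberID}, {MemberID, Shelf}

Attributes never on any right-hand side: {MemberID} — every candidate key must contain it.
{AuthorID, MemberID}⁺ = {AuthorID, Branch, DueDate, MemberID, Publisher, Shelf, Title} — all of the relation — so {AuthorID, MemberID} is a candidate key.
{Branch, MemberID}⁺ = {AuthorID, Branch, DueDate, MemberID, Publisher, Shelf, Title} — all of the relation — so {Branch, MemberID} is a candidate key.
{MemberID, Shelf}⁺ = {AuthorID, Branch, DueDate, MemberID, Publisher, Shelf, Title} — all of the relation — so {MemberID, Shelf} is a candidate key.
Any other superkey properly contains one of these, so there are no further candidate keys.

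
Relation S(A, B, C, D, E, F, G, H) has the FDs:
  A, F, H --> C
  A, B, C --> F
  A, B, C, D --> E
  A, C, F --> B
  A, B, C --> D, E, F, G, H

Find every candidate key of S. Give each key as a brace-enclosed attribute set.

{A, B, C}, {A, C, F}, {A, F, H}

{A} never appears on the right of any FD, so every key must include it.
{A, B, C} is a candidate key since {A, B, C}⁺ = {A, B, C, D, E, F, G, H} covers every attribute.
{A, C, F} is a candidate key since {A, C, F}⁺ = {A, B, C, D, E, F, G, H} covers every attribute.
{A, F, H} is a candidate key since {A, F, H}⁺ = {A, B, C, D, E, F, G, H} covers every attribute.
Any other superkey properly contains one of these, so there are no further candidate keys.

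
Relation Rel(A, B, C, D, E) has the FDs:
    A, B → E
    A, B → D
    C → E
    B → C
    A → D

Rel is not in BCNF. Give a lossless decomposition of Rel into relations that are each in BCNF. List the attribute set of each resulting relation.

{A, B}; {A, D}; {B, C}; {C, E}

Candidate key of the original relation: {A, B}.
{A, B, C, D, E}: {C} determines {C, E} here but is not a superkey — split on C → E, giving {C, E} and {A, B, C, D}.
{C, E} is in BCNF.
{A, B, C, D}: {B} determines {B, C} here but is not a superkey — split on B → C, giving {B, C} and {A, B, D}.
{B, C} is in BCNF.
{A, B, D}: {A} determines {A, D} here but is not a superkey — split on A → D, giving {A, D} and {A, B}.
{A, D} is in BCNF.
{A, B} is in BCNF.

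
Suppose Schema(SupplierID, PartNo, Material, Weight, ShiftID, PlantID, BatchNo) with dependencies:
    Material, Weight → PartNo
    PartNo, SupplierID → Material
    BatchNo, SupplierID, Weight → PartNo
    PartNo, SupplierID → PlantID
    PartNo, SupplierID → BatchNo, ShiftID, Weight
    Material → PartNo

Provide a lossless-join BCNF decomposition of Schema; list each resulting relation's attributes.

{BatchNo, Material, PlantID, ShiftID, SupplierID, Weight}; {Material, PartNo}

Candidate keys of the original relation: {BatchNo, SupplierID, Weight}, {Material, SupplierID}, {PartNo, SupplierID}.
Within {BatchNo, Material, PartNo, PlantID, ShiftID, SupplierID, Weight}: {Material, Weight}⁺ ∩ {BatchNo, Material, PartNo, PlantID, ShiftID, SupplierID, Weight} = {Material, PartNo, Weight}, not the whole set, so Material, Weight → PartNo violates BCNF; decompose into {Material, PartNo, Weight} and {BatchNo, Material, PlantID, ShiftID, SupplierID, Weight}.
Within {Material, PartNo, Weight}: {Material}⁺ ∩ {Material, PartNo, Weight} = {Material, PartNo}, not the whole set, so Material → PartNo violates BCNF; decompose into {Material, PartNo} and {Material, Weight}.
{Material, PartNo}: every determinant is a superkey — BCNF.
{Material, Weight}: every determinant is a superkey — BCNF.
{BatchNo, Material, PlantID, ShiftID, SupplierID, Weight}: every determinant is a superkey — BCNF.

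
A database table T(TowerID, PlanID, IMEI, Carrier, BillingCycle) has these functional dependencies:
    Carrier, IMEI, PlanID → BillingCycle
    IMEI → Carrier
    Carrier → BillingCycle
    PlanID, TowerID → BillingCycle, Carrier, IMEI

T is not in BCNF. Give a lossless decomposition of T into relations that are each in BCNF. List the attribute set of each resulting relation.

Candidate key of the original relation: {PlanID, TowerID}.
In {BillingCycle, Carrier, IMEI, PlanID, TowerID}, {Carrier, IMEI, PlanID} is not a superkey ({Carrier, IMEI, PlanID}⁺ restricted to this set is {BillingCycle, Carrier, IMEI, PlanID}), so split on Carrier, IMEI, PlanID → BillingCycle into {BillingCycle, Carrier, IMEI, PlanID} and {Carrier, IMEI, PlanID, TowerID}.
In {BillingCycle, Carrier, IMEI, PlanID}, {IMEI} is not a superkey ({IMEI}⁺ restricted to this set is {BillingCycle, Carrier, IMEI}), so split on IMEI → BillingCycle, Carrier into {BillingCycle, Carrier, IMEI} and {IMEI, PlanID}.
In {BillingCycle, Carrier, IMEI}, {Carrier} is not a superkey ({Carrier}⁺ restricted to this set is {BillingCycle, Carrier}), so split on Carrier → BillingCycle into {BillingCycle, Carrier} and {Carrier, IMEI}.
{BillingCycle, Carrier} is in BCNF.
{Carrier, IMEI} is in BCNF.
{IMEI, PlanID} is in BCNF.
In {Carrier, IMEI, PlanID, TowerID}, {IMEI} is not a superkey ({IMEI}⁺ restricted to this set is {Carrier, IMEI}), so split on IMEI → Carrier into {Carrier, IMEI} and {IMEI, PlanID, TowerID}.
{Carrier, IMEI} is in BCNF.
{IMEI, PlanID, TowerID} is in BCNF.

{BillingCycle, Carrier}; {Carrier, IMEI}; {IMEI, PlanID, TowerID}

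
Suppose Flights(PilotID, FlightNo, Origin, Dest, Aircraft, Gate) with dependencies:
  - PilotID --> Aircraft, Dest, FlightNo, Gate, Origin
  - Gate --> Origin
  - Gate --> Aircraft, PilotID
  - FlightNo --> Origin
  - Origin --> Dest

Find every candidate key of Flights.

{Gate}, {PilotID}

{Gate}⁺ = {Aircraft, Dest, FlightNo, Gate, Origin, PilotID} — all of the relation — so {Gate} is a candidate key.
{PilotID}⁺ = {Aircraft, Dest, FlightNo, Gate, Origin, PilotID} — all of the relation — so {PilotID} is a candidate key.
These are minimal and exhaustive — every other superkey contains one of them.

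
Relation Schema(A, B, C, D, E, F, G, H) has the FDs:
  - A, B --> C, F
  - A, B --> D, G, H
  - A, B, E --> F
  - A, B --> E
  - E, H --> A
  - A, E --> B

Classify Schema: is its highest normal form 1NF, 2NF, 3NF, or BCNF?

Candidate keys: {A, B}, {A, E}, {E, H}. Prime attributes: {A, B, E, H}.
Each dependency's left side is a superkey — BCNF holds.

BCNF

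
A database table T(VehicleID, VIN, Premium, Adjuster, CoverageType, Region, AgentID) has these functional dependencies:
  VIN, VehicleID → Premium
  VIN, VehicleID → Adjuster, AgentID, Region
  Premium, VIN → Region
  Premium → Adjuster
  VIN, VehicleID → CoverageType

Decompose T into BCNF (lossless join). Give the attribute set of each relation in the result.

{Adjuster, Premium}; {AgentID, CoverageType, Premium, VIN, VehicleID}; {Premium, Region, VIN}

Candidate key of the original relation: {VIN, VehicleID}.
In {Adjuster, AgentID, CoverageType, Premium, Region, VIN, VehicleID}, {Premium, VIN} is not a superkey ({Premium, VIN}⁺ restricted to this set is {Adjuster, Premium, Region, VIN}), so split on Premium, VIN → Adjuster, Region into {Adjuster, Premium, Region, VIN} and {AgentID, CoverageType, Premium, VIN, VehicleID}.
In {Adjuster, Premium, Region, VIN}, {Premium} is not a superkey ({Premium}⁺ restricted to this set is {Adjuster, Premium}), so split on Premium → Adjuster into {Adjuster, Premium} and {Premium, Region, VIN}.
{Adjuster, Premium}: every determinant is a superkey — BCNF.
{Premium, Region, VIN}: every determinant is a superkey — BCNF.
{AgentID, CoverageType, Premium, VIN, VehicleID}: every determinant is a superkey — BCNF.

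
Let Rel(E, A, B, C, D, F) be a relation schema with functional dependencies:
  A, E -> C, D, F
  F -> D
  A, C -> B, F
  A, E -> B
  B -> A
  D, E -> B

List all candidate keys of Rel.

{E} never appears on the right of any FD, so every key must include it.
Closure of {A, E} is {A, B, C, D, E, F}, the whole schema; {A, E} is a candidate key.
Closure of {B, E} is {A, B, C, D, E, F}, the whole schema; {B, E} is a candidate key.
Closure of {D, E} is {A, B, C, D, E, F}, the whole schema; {D, E} is a candidate key.
Closure of {E, F} is {A, B, C, D, E, F}, the whole schema; {E, F} is a candidate key.
No proper subset of any of these is a key, and no other minimal superkey exists.

{A, E}, {B, E}, {D, E}, {E, F}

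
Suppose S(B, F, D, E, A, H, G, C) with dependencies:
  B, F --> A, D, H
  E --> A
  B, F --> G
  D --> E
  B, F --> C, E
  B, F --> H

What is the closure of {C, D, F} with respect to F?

Start with {C, D, F}.
D --> E applies; add {E} → now {C, D, E, F}.
E --> A applies; add {A} → now {A, C, D, E, F}.
No further FD applies.

{A, C, D, E, F}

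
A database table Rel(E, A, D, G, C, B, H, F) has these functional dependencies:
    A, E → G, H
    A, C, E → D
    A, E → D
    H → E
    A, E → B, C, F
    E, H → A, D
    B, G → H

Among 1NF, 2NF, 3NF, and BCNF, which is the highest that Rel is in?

Candidate keys: {A, E}, {B, G}, {H}. Prime attributes: {A, B, E, G, H}.
The left-hand side of every FD is a superkey, so BCNF is satisfied.

BCNF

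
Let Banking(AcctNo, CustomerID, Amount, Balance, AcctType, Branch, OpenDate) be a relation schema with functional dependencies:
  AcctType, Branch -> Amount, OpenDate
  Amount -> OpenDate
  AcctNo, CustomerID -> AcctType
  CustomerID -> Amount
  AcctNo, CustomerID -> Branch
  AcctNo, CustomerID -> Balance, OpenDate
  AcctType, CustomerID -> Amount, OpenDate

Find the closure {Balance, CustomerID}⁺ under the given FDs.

Start with {Balance, CustomerID}.
CustomerID -> Amount applies; add {Amount} → now {Amount, Balance, CustomerID}.
Amount -> OpenDate applies; add {OpenDate} → now {Amount, Balance, CustomerID, OpenDate}.
No further FD applies.

{Amount, Balance, CustomerID, OpenDate}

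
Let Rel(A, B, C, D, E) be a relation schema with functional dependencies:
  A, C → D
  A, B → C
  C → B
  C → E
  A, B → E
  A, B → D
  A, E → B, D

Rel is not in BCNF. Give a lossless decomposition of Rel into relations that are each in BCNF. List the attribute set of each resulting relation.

{A, C, D}; {B, C, E}

Candidate keys of the original relation: {A, B}, {A, C}, {A, E}.
{A, B, C, D, E}: {C} determines {B, C, E} here but is not a superkey — split on C → B, E, giving {B, C, E} and {A, C, D}.
{B, C, E} has no BCNF violation.
{A, C, D} has no BCNF violation.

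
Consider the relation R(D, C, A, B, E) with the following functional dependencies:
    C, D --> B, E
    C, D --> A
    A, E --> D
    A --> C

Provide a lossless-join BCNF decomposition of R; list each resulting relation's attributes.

Candidate keys of the original relation: {A, D}, {A, E}, {C, D}.
{A, B, C, D, E}: {A} determines {A, C} here but is not a superkey — split on A --> C, giving {A, C} and {A, B, D, E}.
{A, C} has no BCNF violation.
{A, B, D, E} has no BCNF violation.

{A, B, D, E}; {A, C}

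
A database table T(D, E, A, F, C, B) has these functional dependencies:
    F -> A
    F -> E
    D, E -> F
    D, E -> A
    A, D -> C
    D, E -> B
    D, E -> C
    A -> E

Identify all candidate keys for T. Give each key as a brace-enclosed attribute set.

Attributes never on any right-hand side: {D} — every candidate key must contain it.
Closure of {A, D} is {A, B, C, D, E, F}, the whole schema; {A, D} is a candidate key.
Closure of {D, E} is {A, B, C, D, E, F}, the whole schema; {D, E} is a candidate key.
Closure of {D, F} is {A, B, C, D, E, F}, the whole schema; {D, F} is a candidate key.
No proper subset of any of these is a key, and no other minimal superkey exists.

{A, D}, {D, E}, {D, F}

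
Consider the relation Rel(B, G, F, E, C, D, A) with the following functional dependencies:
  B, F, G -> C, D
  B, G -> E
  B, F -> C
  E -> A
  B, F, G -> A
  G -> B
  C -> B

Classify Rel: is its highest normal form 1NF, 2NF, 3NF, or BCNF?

Candidate key: {F, G}. Prime attributes: {F, G}.
B, G -> E breaks BCNF: {B, G}⁺ = {A, B, E, G}, so {B, G} is not a superkey.
Because {E} is non-prime and the left side of B, G -> E is not a superkey, the relation is not in 3NF.
{G} is a proper subset of the key {F, G}, and {G}⁺ contains the non-prime attributes {A, B, E} — a partial dependency, so 2NF is violated.

1NF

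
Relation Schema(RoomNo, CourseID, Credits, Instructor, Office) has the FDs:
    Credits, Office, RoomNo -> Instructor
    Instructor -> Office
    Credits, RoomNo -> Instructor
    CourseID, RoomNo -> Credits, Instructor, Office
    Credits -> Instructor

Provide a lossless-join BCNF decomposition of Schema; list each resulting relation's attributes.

Candidate key of the original relation: {CourseID, RoomNo}.
{CourseID, Credits, Instructor, Office, RoomNo}: {Credits, Office, RoomNo} determines {Credits, Instructor, Office, RoomNo} here but is not a superkey — split on Credits, Office, RoomNo -> Instructor, giving {Credits, Instructor, Office, RoomNo} and {CourseID, Credits, Office, RoomNo}.
{Credits, Instructor, Office, RoomNo}: {Instructor} determines {Instructor, Office} here but is not a superkey — split on Instructor -> Office, giving {Instructor, Office} and {Credits, Instructor, RoomNo}.
{Instructor, Office}: every determinant is a superkey — BCNF.
{Credits, Instructor, RoomNo}: {Credits} determines {Credits, Instructor} here but is not a superkey — split on Credits -> Instructor, giving {Credits, Instructor} and {Credits, RoomNo}.
{Credits, Instructor}: every determinant is a superkey — BCNF.
{Credits, RoomNo}: every determinant is a superkey — BCNF.
{CourseID, Credits, Office, RoomNo}: {Credits, RoomNo} determines {Credits, Office, RoomNo} here but is not a superkey — split on Credits, RoomNo -> Office, giving {Credits, Office, RoomNo} and {CourseID, Credits, RoomNo}.
{Credits, Office, RoomNo}: {Credits} determines {Credits, Office} here but is not a superkey — split on Credits -> Office, giving {Credits, Office} and {Credits, RoomNo}.
{Credits, Office}: every determinant is a superkey — BCNF.
{Credits, RoomNo}: every determinant is a superkey — BCNF.
{CourseID, Credits, RoomNo}: every determinant is a superkey — BCNF.

{CourseID, Credits, RoomNo}; {Credits, Instructor}; {Credits, Office}; {Instructor, Office}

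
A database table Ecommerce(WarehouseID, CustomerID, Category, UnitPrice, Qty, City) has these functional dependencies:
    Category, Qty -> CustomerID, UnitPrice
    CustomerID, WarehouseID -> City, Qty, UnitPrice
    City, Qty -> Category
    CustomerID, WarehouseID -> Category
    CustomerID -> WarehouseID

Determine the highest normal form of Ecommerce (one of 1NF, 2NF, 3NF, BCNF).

Candidate keys: {Category, Qty}, {City, Qty}, {CustomerID}. Prime attributes: {Category, City, CustomerID, Qty}.
Each dependency's left side is a superkey — BCNF holds.

BCNF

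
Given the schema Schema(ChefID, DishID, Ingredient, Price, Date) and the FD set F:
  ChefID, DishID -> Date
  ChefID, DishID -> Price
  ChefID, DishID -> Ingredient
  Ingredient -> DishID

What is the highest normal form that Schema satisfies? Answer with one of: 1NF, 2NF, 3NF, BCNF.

3NF

Candidate keys: {ChefID, DishID}, {ChefID, Ingredient}. Prime attributes: {ChefID, DishID, Ingredient}.
Ingredient -> DishID breaks BCNF: {Ingredient}⁺ = {DishID, Ingredient}, so {Ingredient} is not a superkey.
But every attribute on its right side ({DishID}) is prime, and the same holds for every other non-superkey FD, so 3NF still holds.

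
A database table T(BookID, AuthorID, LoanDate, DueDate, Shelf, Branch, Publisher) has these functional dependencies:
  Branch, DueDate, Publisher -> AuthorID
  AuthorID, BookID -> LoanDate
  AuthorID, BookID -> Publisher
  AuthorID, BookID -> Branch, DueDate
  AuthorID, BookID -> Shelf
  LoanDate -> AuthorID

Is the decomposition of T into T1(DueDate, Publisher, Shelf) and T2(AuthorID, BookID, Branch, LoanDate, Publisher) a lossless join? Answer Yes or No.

T1 ∩ T2 = {Publisher}; its closure under F is {Publisher}.
The closure covers neither T1 nor T2 entirely; the join is not lossless.

No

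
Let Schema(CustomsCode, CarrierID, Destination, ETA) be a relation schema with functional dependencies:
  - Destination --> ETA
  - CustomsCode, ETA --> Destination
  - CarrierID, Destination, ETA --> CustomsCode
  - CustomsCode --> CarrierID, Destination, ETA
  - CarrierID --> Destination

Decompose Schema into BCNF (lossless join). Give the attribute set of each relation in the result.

{CarrierID, CustomsCode, Destination}; {Destination, ETA}

Candidate keys of the original relation: {CarrierID}, {CustomsCode}.
Within {CarrierID, CustomsCode, Destination, ETA}: {Destination}⁺ ∩ {CarrierID, CustomsCode, Destination, ETA} = {Destination, ETA}, not the whole set, so Destination --> ETA violates BCNF; decompose into {Destination, ETA} and {CarrierID, CustomsCode, Destination}.
{Destination, ETA} has no BCNF violation.
{CarrierID, CustomsCode, Destination} has no BCNF violation.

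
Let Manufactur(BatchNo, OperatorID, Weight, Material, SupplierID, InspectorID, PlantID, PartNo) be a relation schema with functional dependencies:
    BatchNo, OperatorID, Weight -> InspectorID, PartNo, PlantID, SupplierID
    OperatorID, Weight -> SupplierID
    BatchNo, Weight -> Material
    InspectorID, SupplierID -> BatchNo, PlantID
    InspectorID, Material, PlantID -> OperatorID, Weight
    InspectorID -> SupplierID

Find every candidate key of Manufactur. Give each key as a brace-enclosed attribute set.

{BatchNo, OperatorID, Weight}, {InspectorID, Material}, {InspectorID, Weight}

Closure of {InspectorID, Material} is {BatchNo, InspectorID, Material, OperatorID, PartNo, PlantID, SupplierID, Weight}, the whole schema; {InspectorID, Material} is a candidate key.
Closure of {InspectorID, Weight} is {BatchNo, InspectorID, Material, OperatorID, PartNo, PlantID, SupplierID, Weight}, the whole schema; {InspectorID, Weight} is a candidate key.
Closure of {BatchNo, OperatorID, Weight} is {BatchNo, InspectorID, Material, OperatorID, PartNo, PlantID, SupplierID, Weight}, the whole schema; {BatchNo, OperatorID, Weight} is a candidate key.
Any other superkey properly contains one of these, so there are no further candidate keys.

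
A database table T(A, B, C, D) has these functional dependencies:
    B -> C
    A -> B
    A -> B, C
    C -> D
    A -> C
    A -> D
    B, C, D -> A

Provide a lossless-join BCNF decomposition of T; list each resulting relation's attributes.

{A, B, C}; {C, D}

Candidate keys of the original relation: {A}, {B}.
In {A, B, C, D}, {C} is not a superkey ({C}⁺ restricted to this set is {C, D}), so split on C -> D into {C, D} and {A, B, C}.
{C, D} has no BCNF violation.
{A, B, C} has no BCNF violation.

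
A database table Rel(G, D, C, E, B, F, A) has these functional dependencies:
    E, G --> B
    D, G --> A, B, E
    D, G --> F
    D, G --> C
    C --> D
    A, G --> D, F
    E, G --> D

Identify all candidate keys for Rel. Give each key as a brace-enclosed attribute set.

{G} never appears on the right of any FD, so every key must include it.
{A, G}⁺ = {A, B, C, D, E, F, G}, which is every attribute, so {A, G} is a candidate key.
{C, G}⁺ = {A, B, C, D, E, F, G}, which is every attribute, so {C, G} is a candidate key.
{D, G}⁺ = {A, B, C, D, E, F, G}, which is every attribute, so {D, G} is a candidate key.
{E, G}⁺ = {A, B, C, D, E, F, G}, which is every attribute, so {E, G} is a candidate key.
No proper subset of any of these is a key, and no other minimal superkey exists.

{A, G}, {C, G}, {D, G}, {E, G}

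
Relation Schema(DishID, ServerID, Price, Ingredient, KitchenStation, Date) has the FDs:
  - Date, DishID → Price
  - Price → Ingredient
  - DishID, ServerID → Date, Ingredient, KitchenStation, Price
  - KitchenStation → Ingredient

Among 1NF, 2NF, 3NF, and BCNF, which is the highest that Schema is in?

Candidate key: {DishID, ServerID}. Prime attributes: {DishID, ServerID}.
Date, DishID → Price: {Date, DishID}⁺ = {Date, DishID, Ingredient, Price}, which is not all of the attributes, so the left side is not a superkey — BCNF is violated.
Date, DishID → Price has non-prime {Price} on the right and a non-superkey on the left, so 3NF fails.
No proper subset of a key has a non-prime attribute in its closure, so there is no partial dependency; 2NF holds.

2NF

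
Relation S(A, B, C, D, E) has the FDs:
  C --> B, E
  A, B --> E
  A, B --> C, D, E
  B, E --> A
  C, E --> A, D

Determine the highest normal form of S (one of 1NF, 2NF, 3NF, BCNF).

Candidate keys: {A, B}, {B, E}, {C}. Prime attributes: {A, B, C, E}.
The left-hand side of every FD is a superkey, so BCNF is satisfied.

BCNF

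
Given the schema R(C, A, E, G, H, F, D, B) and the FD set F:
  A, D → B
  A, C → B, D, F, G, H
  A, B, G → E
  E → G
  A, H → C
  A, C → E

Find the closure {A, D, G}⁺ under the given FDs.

{A, B, D, E, G}

Start with {A, D, G}.
A, D → B applies; add {B} → now {A, B, D, G}.
A, B, G → E applies; add {E} → now {A, B, D, E, G}.
No further FD applies.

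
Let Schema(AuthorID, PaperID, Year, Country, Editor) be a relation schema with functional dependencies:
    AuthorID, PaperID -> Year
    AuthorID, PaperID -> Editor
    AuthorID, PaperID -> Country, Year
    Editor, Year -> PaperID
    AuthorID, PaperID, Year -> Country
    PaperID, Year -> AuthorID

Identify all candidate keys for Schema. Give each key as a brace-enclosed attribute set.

{AuthorID, PaperID}, {Editor, Year}, {PaperID, Year}

Closure of {AuthorID, PaperID} is {AuthorID, Country, Editor, PaperID, Year}, the whole schema; {AuthorID, PaperID} is a candidate key.
Closure of {Editor, Year} is {AuthorID, Country, Editor, PaperID, Year}, the whole schema; {Editor, Year} is a candidate key.
Closure of {PaperID, Year} is {AuthorID, Country, Editor, PaperID, Year}, the whole schema; {PaperID, Year} is a candidate key.
No proper subset of any of these is a key, and no other minimal superkey exists.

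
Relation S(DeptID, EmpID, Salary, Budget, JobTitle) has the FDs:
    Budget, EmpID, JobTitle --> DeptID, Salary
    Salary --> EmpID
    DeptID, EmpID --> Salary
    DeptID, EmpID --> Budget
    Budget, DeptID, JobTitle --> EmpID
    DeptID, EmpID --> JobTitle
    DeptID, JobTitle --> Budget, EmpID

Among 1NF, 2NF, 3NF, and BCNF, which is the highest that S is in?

3NF

Candidate keys: {Budget, EmpID, JobTitle}, {Budget, JobTitle, Salary}, {DeptID, EmpID}, {DeptID, JobTitle}, {DeptID, Salary}. Prime attributes: {Budget, DeptID, EmpID, JobTitle, Salary}.
Salary --> EmpID breaks BCNF: {Salary}⁺ = {EmpID, Salary}, so {Salary} is not a superkey.
Since {EmpID} ⊆ prime attributes and every other non-superkey FD also has a prime right side, the schema is in 3NF.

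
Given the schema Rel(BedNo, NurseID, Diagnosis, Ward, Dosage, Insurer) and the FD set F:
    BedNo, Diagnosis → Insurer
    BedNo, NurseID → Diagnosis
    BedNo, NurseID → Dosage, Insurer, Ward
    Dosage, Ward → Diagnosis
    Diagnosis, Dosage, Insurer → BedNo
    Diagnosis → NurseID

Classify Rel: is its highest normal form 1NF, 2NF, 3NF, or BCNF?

Candidate keys: {BedNo, Diagnosis}, {BedNo, Dosage, Ward}, {BedNo, NurseID}, {Diagnosis, Dosage, Insurer}, {Dosage, Insurer, Ward}. Prime attributes: {BedNo, Diagnosis, Dosage, Insurer, NurseID, Ward}.
Dosage, Ward → Diagnosis: {Dosage, Ward}⁺ = {Diagnosis, Dosage, NurseID, Ward}, which is not all of the attributes, so the left side is not a superkey — BCNF is violated.
But every attribute on its right side ({Diagnosis}) is prime, and the same holds for every other non-superkey FD, so 3NF still holds.

3NF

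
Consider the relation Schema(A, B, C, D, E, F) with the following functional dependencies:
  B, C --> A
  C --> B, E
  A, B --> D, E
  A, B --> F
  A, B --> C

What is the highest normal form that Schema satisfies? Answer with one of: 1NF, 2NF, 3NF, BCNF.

BCNF

Candidate keys: {A, B}, {C}. Prime attributes: {A, B, C}.
The left-hand side of every FD is a superkey, so BCNF is satisfied.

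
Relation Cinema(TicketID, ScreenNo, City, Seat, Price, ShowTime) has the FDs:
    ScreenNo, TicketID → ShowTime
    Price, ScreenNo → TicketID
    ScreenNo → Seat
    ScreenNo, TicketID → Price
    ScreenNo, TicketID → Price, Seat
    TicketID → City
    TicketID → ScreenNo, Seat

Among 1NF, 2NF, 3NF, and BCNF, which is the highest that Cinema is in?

Candidate keys: {Price, ScreenNo}, {TicketID}. Prime attributes: {Price, ScreenNo, TicketID}.
ScreenNo → Seat: {ScreenNo}⁺ = {ScreenNo, Seat}, which is not all of the attributes, so the left side is not a superkey — BCNF is violated.
Because {Seat} is non-prime and the left side of ScreenNo → Seat is not a superkey, the relation is not in 3NF.
The proper key subset {ScreenNo} of {Price, ScreenNo} determines non-prime {Seat}, so the relation is not even in 2NF.

1NF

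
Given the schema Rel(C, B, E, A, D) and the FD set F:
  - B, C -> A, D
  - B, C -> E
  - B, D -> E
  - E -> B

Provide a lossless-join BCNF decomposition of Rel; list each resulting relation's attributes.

Candidate keys of the original relation: {B, C}, {C, E}.
Within {A, B, C, D, E}: {B, D}⁺ ∩ {A, B, C, D, E} = {B, D, E}, not the whole set, so B, D -> E violates BCNF; decompose into {B, D, E} and {A, B, C, D}.
Within {B, D, E}: {E}⁺ ∩ {B, D, E} = {B, E}, not the whole set, so E -> B violates BCNF; decompose into {B, E} and {D, E}.
{B, E} has no BCNF violation.
{D, E} has no BCNF violation.
{A, B, C, D} has no BCNF violation.

{A, B, C, D}; {B, E}; {D, E}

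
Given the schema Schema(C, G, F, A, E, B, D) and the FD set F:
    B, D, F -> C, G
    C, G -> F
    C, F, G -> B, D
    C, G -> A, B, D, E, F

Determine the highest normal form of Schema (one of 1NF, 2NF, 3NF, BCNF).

Candidate keys: {B, D, F}, {C, G}. Prime attributes: {B, C, D, F, G}.
Every FD has a superkey on the left, so the relation is in BCNF.

BCNF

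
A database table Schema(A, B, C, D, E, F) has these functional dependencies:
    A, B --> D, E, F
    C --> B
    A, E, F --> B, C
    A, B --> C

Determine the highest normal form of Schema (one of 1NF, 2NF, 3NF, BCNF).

Candidate keys: {A, B}, {A, C}, {A, E, F}. Prime attributes: {A, B, C, E, F}.
C --> B: {C}⁺ = {B, C}, which is not all of the attributes, so the left side is not a superkey — BCNF is violated.
Since {B} ⊆ prime attributes and every other non-superkey FD also has a prime right side, the schema is in 3NF.

3NF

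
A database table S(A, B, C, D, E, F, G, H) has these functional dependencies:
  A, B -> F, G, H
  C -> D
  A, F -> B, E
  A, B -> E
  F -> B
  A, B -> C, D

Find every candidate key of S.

Attributes never on any right-hand side: {A} — every candidate key must contain it.
{A, B} is a candidate key since {A, B}⁺ = {A, B, C, D, E, F, G, H} covers every attribute.
{A, F} is a candidate key since {A, F}⁺ = {A, B, C, D, E, F, G, H} covers every attribute.
These are minimal and exhaustive — every other superkey contains one of them.

{A, B}, {A, F}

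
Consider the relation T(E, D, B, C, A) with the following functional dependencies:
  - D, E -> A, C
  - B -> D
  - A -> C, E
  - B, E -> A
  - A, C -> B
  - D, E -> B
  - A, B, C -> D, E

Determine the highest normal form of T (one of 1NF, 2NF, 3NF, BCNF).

Candidate keys: {A}, {B, E}, {D, E}. Prime attributes: {A, B, D, E}.
For B -> D we have {B}⁺ = {B, D}; {B} is not a superkey, so BCNF fails.
But every attribute on its right side ({D}) is prime, and the same holds for every other non-superkey FD, so 3NF still holds.

3NF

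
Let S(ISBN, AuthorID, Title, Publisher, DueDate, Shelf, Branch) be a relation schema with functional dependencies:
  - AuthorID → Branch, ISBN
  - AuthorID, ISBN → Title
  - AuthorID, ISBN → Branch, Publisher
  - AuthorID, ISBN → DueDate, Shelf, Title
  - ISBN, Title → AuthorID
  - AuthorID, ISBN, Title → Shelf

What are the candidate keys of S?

{AuthorID}⁺ = {AuthorID, Branch, DueDate, ISBN, Publisher, Shelf, Title} — all of the relation — so {AuthorID} is a candidate key.
{ISBN, Title}⁺ = {AuthorID, Branch, DueDate, ISBN, Publisher, Shelf, Title} — all of the relation — so {ISBN, Title} is a candidate key.
Any other superkey properly contains one of these, so there are no further candidate keys.

{AuthorID}, {ISBN, Title}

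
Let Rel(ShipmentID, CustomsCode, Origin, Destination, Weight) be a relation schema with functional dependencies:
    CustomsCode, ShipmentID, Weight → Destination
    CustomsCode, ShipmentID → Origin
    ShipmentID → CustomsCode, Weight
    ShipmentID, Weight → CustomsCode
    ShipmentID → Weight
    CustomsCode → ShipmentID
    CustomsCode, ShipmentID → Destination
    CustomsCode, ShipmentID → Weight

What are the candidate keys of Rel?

{CustomsCode}⁺ = {CustomsCode, Destination, Origin, ShipmentID, Weight}, which is every attribute, so {CustomsCode} is a candidate key.
{ShipmentID}⁺ = {CustomsCode, Destination, Origin, ShipmentID, Weight}, which is every attribute, so {ShipmentID} is a candidate key.
These are minimal and exhaustive — every other superkey contains one of them.

{CustomsCode}, {ShipmentID}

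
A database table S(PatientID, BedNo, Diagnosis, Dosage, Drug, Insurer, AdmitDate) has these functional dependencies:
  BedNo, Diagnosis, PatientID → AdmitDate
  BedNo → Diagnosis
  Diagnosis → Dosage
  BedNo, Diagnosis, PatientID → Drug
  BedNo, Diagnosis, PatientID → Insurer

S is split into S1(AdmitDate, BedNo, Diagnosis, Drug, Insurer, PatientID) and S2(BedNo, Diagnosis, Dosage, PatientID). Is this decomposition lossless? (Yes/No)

Yes

The shared attributes are {BedNo, Diagnosis, PatientID} and {BedNo, Diagnosis, PatientID}⁺ = {AdmitDate, BedNo, Diagnosis, Dosage, Drug, Insurer, PatientID}.
Since S1 ⊆ {AdmitDate, BedNo, Diagnosis, Dosage, Drug, Insurer, PatientID}, the intersection is a superkey of S1; the decomposition is lossless.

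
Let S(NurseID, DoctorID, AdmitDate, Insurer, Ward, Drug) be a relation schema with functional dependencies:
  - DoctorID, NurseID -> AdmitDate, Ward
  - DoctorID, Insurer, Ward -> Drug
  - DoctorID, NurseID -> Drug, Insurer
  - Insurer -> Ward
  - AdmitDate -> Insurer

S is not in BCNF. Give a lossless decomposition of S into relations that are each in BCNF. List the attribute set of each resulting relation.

{AdmitDate, DoctorID, NurseID}; {AdmitDate, Insurer}; {DoctorID, Drug, Insurer}; {Insurer, Ward}

Candidate key of the original relation: {DoctorID, NurseID}.
{AdmitDate, DoctorID, Drug, Insurer, NurseID, Ward}: {DoctorID, Insurer, Ward} determines {DoctorID, Drug, Insurer, Ward} here but is not a superkey — split on DoctorID, Insurer, Ward -> Drug, giving {DoctorID, Drug, Insurer, Ward} and {AdmitDate, DoctorID, Insurer, NurseID, Ward}.
{DoctorID, Drug, Insurer, Ward}: {Insurer} determines {Insurer, Ward} here but is not a superkey — split on Insurer -> Ward, giving {Insurer, Ward} and {DoctorID, Drug, Insurer}.
{Insurer, Ward} has no BCNF violation.
{DoctorID, Drug, Insurer} has no BCNF violation.
{AdmitDate, DoctorID, Insurer, NurseID, Ward}: {Insurer} determines {Insurer, Ward} here but is not a superkey — split on Insurer -> Ward, giving {Insurer, Ward} and {AdmitDate, DoctorID, Insurer, NurseID}.
{Insurer, Ward} has no BCNF violation.
{AdmitDate, DoctorID, Insurer, NurseID}: {AdmitDate} determines {AdmitDate, Insurer} here but is not a superkey — split on AdmitDate -> Insurer, giving {AdmitDate, Insurer} and {AdmitDate, DoctorID, NurseID}.
{AdmitDate, Insurer} has no BCNF violation.
{AdmitDate, DoctorID, NurseID} has no BCNF violation.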